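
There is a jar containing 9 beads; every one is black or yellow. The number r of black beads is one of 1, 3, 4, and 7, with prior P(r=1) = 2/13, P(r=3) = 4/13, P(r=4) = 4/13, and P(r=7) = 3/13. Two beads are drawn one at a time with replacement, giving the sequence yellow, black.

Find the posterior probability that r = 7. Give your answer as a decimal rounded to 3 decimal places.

0.200

Under each hypothesis, the probability of the observed sequence is: P(data | r = 1) = (8/9)(1/9) = 0.098765; P(data | r = 3) = (6/9)(3/9) = 0.22222; P(data | r = 4) = (5/9)(4/9) = 0.24691; P(data | r = 7) = (2/9)(7/9) = 0.17284.
Multiplying each by its prior: 2/13 · 0.098765 = 0.015195, 4/13 · 0.22222 = 0.068376, 4/13 · 0.24691 = 0.075973, 3/13 · 0.17284 = 0.039886; these sum to 0.19943.
Hence P(r = 7 | data) = (0.039886) / (0.19943) = 0.2.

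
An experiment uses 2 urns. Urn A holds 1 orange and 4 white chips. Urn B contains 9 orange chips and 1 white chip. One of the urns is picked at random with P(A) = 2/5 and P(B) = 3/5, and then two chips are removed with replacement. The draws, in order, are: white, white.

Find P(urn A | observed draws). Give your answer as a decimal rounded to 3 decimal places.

0.977

Compute the likelihood of the observed sequence for each case: P(data | urn A) = (4/5)(4/5) = 16/25; P(data | urn B) = (1/10)(1/10) = 1/100.
The prior-weighted likelihoods are 2/5 · 16/25 = 32/125, 3/5 · 1/100 = 3/500; with total 131/500.
Hence P(urn A | data) = (32/125) / (131/500) = 128/131.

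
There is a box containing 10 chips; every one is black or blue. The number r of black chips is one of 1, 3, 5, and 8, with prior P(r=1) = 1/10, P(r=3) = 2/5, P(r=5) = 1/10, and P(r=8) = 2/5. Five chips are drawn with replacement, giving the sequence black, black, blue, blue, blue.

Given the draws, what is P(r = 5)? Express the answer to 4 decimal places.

0.1712

Under each hypothesis, the probability of the observed sequence is: P(data | r = 1) = (1/10)(1/10)(9/10)(9/10)(9/10) = 0.00729; P(data | r = 3) = (3/10)(3/10)(7/10)(7/10)(7/10) = 0.03087; P(data | r = 5) = (5/10)(5/10)(5/10)(5/10)(5/10) = 0.03125; P(data | r = 8) = (8/10)(8/10)(2/10)(2/10)(2/10) = 0.00512.
Multiplying each by its prior: 1/10 · 0.00729 = 0.000729, 2/5 · 0.03087 = 0.012348, 1/10 · 0.03125 = 0.003125, 2/5 · 0.00512 = 0.002048; these sum to 0.01825.
Hence P(r = 5 | data) = (0.003125) / (0.01825) = 0.17123.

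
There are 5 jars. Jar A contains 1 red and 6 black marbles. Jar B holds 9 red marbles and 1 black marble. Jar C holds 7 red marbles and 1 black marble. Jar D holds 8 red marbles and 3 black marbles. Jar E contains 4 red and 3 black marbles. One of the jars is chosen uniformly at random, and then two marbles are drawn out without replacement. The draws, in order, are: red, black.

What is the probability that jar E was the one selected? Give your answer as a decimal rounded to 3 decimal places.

0.328

For each hypothesis, P(data | H) works out to: P(data | jar A) = (1/7)(6/6) = 0.14286; P(data | jar B) = (9/10)(1/9) = 0.1; P(data | jar C) = (7/8)(1/7) = 0.125; P(data | jar D) = (8/11)(3/10) = 0.21818; P(data | jar E) = (4/7)(3/6) = 0.28571.
The prior-weighted likelihoods are 1/5 · 0.14286 = 0.028571, 1/5 · 0.1 = 0.02, 1/5 · 0.125 = 0.025, 1/5 · 0.21818 = 0.043636, 1/5 · 0.28571 = 0.057143; these sum to 0.17435.
Therefore the posterior P(jar E | data) = (0.057143) / (0.17435) = 0.32775.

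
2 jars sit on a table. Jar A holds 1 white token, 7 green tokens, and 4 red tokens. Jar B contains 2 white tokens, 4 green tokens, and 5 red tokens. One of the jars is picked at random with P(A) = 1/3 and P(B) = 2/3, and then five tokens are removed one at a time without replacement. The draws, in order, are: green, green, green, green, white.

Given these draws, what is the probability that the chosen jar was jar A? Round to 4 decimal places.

0.8362

Under each hypothesis, the probability of the observed sequence is: P(data | jar A) = (7/12)(6/11)(5/10)(4/9)(1/8) = 0.0088384; P(data | jar B) = (4/11)(3/10)(2/9)(1/8)(2/7) = 0.0008658.
The prior-weighted likelihoods are 1/3 · 0.0088384 = 0.0029461, 2/3 · 0.0008658 = 0.0005772; summing to 0.0035233.
By Bayes' rule, P(jar A | data) = (0.0029461) / (0.0035233) = 0.83618.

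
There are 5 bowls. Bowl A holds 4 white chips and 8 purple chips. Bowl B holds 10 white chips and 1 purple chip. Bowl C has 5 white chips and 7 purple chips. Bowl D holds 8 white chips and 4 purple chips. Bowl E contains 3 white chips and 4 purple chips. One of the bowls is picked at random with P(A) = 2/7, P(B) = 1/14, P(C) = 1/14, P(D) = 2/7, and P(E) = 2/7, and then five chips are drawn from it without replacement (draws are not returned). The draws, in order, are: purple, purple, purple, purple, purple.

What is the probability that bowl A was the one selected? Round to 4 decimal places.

Under each hypothesis, the probability of the observed sequence is: P(data | bowl A) = (8/12)(7/11)(6/10)(5/9)(4/8) = 0.070707; P(data | bowl B) = (1/11)(0/10) = 0; P(data | bowl C) = (7/12)(6/11)(5/10)(4/9)(3/8) = 0.026515; P(data | bowl D) = (4/12)(3/11)(2/10)(1/9)(0/8) = 0; P(data | bowl E) = (4/7)(3/6)(2/5)(1/4)(0/3) = 0.
Multiplying each by its prior: 2/7 · 0.070707 = 0.020202, 1/14 · 0 = 0, 1/14 · 0.026515 = 0.0018939, 2/7 · 0 = 0, 2/7 · 0 = 0; these sum to 0.022096.
Therefore the posterior P(bowl A | data) = (0.020202) / (0.022096) = 0.91429.

0.9143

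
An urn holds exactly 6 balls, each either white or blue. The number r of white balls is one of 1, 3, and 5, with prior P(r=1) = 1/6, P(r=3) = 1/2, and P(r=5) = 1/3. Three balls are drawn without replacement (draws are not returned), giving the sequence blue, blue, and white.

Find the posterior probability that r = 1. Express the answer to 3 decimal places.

0.270

For each hypothesis, P(data | H) works out to: P(data | r = 1) = (5/6)(4/5)(1/4) = 1/6; P(data | r = 3) = (3/6)(2/5)(3/4) = 3/20; P(data | r = 5) = (1/6)(0/5) = 0.
Multiplying each by its prior: 1/6 · 1/6 = 1/36, 1/2 · 3/20 = 3/40, 1/3 · 0 = 0; summing to 37/360.
By Bayes' rule, P(r = 1 | data) = (1/36) / (37/360) = 10/37.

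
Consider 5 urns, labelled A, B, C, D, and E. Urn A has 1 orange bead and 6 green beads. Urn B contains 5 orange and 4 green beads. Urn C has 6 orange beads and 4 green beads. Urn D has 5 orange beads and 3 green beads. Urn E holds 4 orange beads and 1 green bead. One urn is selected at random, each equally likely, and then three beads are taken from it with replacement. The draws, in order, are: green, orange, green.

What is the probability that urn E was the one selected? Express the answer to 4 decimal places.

The likelihood of the observed sequence under each hypothesis: P(data | urn A) = (6/7)(1/7)(6/7) = 0.10496; P(data | urn B) = (4/9)(5/9)(4/9) = 0.10974; P(data | urn C) = (4/10)(6/10)(4/10) = 0.096; P(data | urn D) = (3/8)(5/8)(3/8) = 0.087891; P(data | urn E) = (1/5)(4/5)(1/5) = 0.032.
Weighting by the prior gives 1/5 · 0.10496 = 0.020991, 1/5 · 0.10974 = 0.021948, 1/5 · 0.096 = 0.0192, 1/5 · 0.087891 = 0.017578, 1/5 · 0.032 = 0.0064; summing to 0.086117.
By Bayes' rule, P(urn E | data) = (0.0064) / (0.086117) = 0.074317.

0.0743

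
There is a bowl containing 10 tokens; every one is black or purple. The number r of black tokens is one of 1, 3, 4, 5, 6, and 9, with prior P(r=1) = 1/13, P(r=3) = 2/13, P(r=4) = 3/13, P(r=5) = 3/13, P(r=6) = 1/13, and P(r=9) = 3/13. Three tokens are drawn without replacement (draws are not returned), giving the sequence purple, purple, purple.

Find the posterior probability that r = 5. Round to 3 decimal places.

Under each hypothesis, the probability of the observed sequence is: P(data | r = 1) = (9/10)(8/9)(7/8) = 7/10; P(data | r = 3) = (7/10)(6/9)(5/8) = 7/24; P(data | r = 4) = (6/10)(5/9)(4/8) = 1/6; P(data | r = 5) = (5/10)(4/9)(3/8) = 1/12; P(data | r = 6) = (4/10)(3/9)(2/8) = 1/30; P(data | r = 9) = (1/10)(0/9) = 0.
Weighting by the prior gives 1/13 · 7/10 = 7/130, 2/13 · 7/24 = 7/156, 3/13 · 1/6 = 1/26, 3/13 · 1/12 = 1/52, 1/13 · 1/30 = 1/390, 3/13 · 0 = 0; these sum to 31/195.
By Bayes' rule, P(r = 5 | data) = (1/52) / (31/195) = 15/124.

0.121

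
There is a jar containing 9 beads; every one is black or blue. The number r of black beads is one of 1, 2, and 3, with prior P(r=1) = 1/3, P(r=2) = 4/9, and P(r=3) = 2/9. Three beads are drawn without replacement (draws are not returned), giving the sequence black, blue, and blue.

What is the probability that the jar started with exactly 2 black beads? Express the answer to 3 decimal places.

Under each hypothesis, the probability of the observed sequence is: P(data | r = 1) = (1/9)(8/8)(7/7) = 1/9; P(data | r = 2) = (2/9)(7/8)(6/7) = 1/6; P(data | r = 3) = (3/9)(6/8)(5/7) = 5/28.
The prior-weighted likelihoods are 1/3 · 1/9 = 1/27, 4/9 · 1/6 = 2/27, 2/9 · 5/28 = 5/126; with total 19/126.
Therefore the posterior P(r = 2 | data) = (2/27) / (19/126) = 28/57.

0.491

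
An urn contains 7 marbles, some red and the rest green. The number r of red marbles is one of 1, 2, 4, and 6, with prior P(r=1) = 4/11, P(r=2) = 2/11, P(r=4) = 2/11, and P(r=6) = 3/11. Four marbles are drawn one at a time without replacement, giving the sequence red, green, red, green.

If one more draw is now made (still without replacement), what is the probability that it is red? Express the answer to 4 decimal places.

For each hypothesis, P(data | H) works out to: P(data | r = 1) = (1/7)(6/6)(0/5) = 0; P(data | r = 2) = (2/7)(5/6)(1/5)(4/4) = 1/21; P(data | r = 4) = (4/7)(3/6)(3/5)(2/4) = 3/35; P(data | r = 6) = (6/7)(1/6)(5/5)(0/4) = 0.
Multiplying each by its prior: 4/11 · 0 = 0, 2/11 · 1/21 = 2/231, 2/11 · 3/35 = 6/385, 3/11 · 0 = 0; these sum to 4/165.
The posterior is then P(r = 1 | data) = 0, P(r = 2 | data) = 5/14, P(r = 4 | data) = 9/14, P(r = 6 | data) = 0.
Averaging over the posterior, P(red next | data) = (0)(5/14) + (2/3)(9/14) = 3/7.

0.4286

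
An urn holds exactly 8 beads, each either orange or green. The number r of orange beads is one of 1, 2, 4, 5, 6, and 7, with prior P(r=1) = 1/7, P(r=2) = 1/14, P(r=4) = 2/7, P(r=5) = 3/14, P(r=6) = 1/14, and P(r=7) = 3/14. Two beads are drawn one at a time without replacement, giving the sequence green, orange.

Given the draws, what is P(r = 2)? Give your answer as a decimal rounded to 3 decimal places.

The likelihood of the observed sequence under each hypothesis: P(data | r = 1) = (7/8)(1/7) = 1/8; P(data | r = 2) = (6/8)(2/7) = 3/14; P(data | r = 4) = (4/8)(4/7) = 2/7; P(data | r = 5) = (3/8)(5/7) = 15/56; P(data | r = 6) = (2/8)(6/7) = 3/14; P(data | r = 7) = (1/8)(7/7) = 1/8.
The prior-weighted likelihoods are 1/7 · 1/8 = 1/56, 1/14 · 3/14 = 3/196, 2/7 · 2/7 = 4/49, 3/14 · 15/56 = 45/784, 1/14 · 3/14 = 3/196, 3/14 · 1/8 = 3/112; these sum to 3/14.
By Bayes' rule, P(r = 2 | data) = (3/196) / (3/14) = 1/14.

0.071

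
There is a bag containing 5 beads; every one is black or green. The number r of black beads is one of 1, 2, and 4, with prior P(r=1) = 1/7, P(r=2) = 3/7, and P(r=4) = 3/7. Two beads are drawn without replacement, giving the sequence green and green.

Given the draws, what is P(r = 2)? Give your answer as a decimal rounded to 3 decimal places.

0.600

The likelihood of the observed sequence under each hypothesis: P(data | r = 1) = (4/5)(3/4) = 3/5; P(data | r = 2) = (3/5)(2/4) = 3/10; P(data | r = 4) = (1/5)(0/4) = 0.
The prior-weighted likelihoods are 1/7 · 3/5 = 3/35, 3/7 · 3/10 = 9/70, 3/7 · 0 = 0; these sum to 3/14.
By Bayes' rule, P(r = 2 | data) = (9/70) / (3/14) = 3/5.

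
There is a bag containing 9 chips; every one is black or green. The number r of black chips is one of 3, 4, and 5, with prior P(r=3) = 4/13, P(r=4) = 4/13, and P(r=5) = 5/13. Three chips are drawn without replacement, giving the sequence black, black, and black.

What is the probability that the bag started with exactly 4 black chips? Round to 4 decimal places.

0.2286

Under each hypothesis, the probability of the observed sequence is: P(data | r = 3) = (3/9)(2/8)(1/7) = 1/84; P(data | r = 4) = (4/9)(3/8)(2/7) = 1/21; P(data | r = 5) = (5/9)(4/8)(3/7) = 5/42.
Multiplying each by its prior: 4/13 · 1/84 = 1/273, 4/13 · 1/21 = 4/273, 5/13 · 5/42 = 25/546; these sum to 5/78.
So P(r = 4 | data) = (4/273) / (5/78) = 8/35.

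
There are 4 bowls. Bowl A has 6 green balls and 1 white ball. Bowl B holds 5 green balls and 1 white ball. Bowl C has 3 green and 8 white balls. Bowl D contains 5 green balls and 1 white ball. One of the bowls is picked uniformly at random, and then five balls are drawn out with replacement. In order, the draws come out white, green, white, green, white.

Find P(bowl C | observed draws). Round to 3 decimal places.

0.769

Under each hypothesis, the probability of the observed sequence is: P(data | bowl A) = (1/7)(6/7)(1/7)(6/7)(1/7) = 0.002142; P(data | bowl B) = (1/6)(5/6)(1/6)(5/6)(1/6) = 0.003215; P(data | bowl C) = (8/11)(3/11)(8/11)(3/11)(8/11) = 0.028612; P(data | bowl D) = (1/6)(5/6)(1/6)(5/6)(1/6) = 0.003215.
The prior-weighted likelihoods are 1/4 · 0.002142 = 0.00053549, 1/4 · 0.003215 = 0.00080376, 1/4 · 0.028612 = 0.007153, 1/4 · 0.003215 = 0.00080376; these sum to 0.009296.
Therefore the posterior P(bowl C | data) = (0.007153) / (0.009296) = 0.76947.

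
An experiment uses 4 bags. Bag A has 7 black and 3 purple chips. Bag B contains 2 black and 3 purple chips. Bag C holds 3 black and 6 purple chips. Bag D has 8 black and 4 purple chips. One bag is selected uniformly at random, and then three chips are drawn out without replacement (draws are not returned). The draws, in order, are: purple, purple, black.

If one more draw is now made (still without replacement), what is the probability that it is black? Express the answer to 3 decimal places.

0.522

For each hypothesis, P(data | H) works out to: P(data | bag A) = (3/10)(2/9)(7/8) = 0.058333; P(data | bag B) = (3/5)(2/4)(2/3) = 0.2; P(data | bag C) = (6/9)(5/8)(3/7) = 0.17857; P(data | bag D) = (4/12)(3/11)(8/10) = 0.072727.
The prior-weighted likelihoods are 1/4 · 0.058333 = 0.014583, 1/4 · 0.2 = 0.05, 1/4 · 0.17857 = 0.044643, 1/4 · 0.072727 = 0.018182; with total 0.12741.
Dividing through by the total gives posterior P(bag A | data) = 0.11446, P(bag B | data) = 0.39244, P(bag C | data) = 0.35039, P(bag D | data) = 0.14271.
Averaging over the posterior, P(black next | data) = (6/7)(0.11446) + (1/2)(0.39244) + (1/3)(0.35039) + (7/9)(0.14271) = 0.52212.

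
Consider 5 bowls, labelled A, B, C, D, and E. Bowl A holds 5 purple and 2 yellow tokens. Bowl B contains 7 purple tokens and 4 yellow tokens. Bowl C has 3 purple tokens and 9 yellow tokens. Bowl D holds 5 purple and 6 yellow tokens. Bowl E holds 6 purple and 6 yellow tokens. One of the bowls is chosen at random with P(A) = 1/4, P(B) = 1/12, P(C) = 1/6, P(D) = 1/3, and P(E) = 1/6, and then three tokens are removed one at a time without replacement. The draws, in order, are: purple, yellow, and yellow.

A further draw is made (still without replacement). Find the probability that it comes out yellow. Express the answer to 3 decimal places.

0.488

Compute the likelihood of the observed sequence for each case: P(data | bowl A) = (5/7)(2/6)(1/5) = 1/21; P(data | bowl B) = (7/11)(4/10)(3/9) = 14/165; P(data | bowl C) = (3/12)(9/11)(8/10) = 9/55; P(data | bowl D) = (5/11)(6/10)(5/9) = 5/33; P(data | bowl E) = (6/12)(6/11)(5/10) = 3/22.
Multiplying each by its prior: 1/4 · 1/21 = 1/84, 1/12 · 14/165 = 7/990, 1/6 · 9/55 = 3/110, 1/3 · 5/33 = 5/99, 1/6 · 3/22 = 1/44; these sum to 46/385.
Normalising, the posterior is P(bowl A | data) = 0.099638, P(bowl B | data) = 0.059179, P(bowl C | data) = 0.22826, P(bowl D | data) = 0.42271, P(bowl E | data) = 0.19022.
Averaging over the posterior, P(yellow next | data) = (0)(0.099638) + (1/4)(0.059179) + (7/9)(0.22826) + (1/2)(0.42271) + (4/9)(0.19022) = 0.48822.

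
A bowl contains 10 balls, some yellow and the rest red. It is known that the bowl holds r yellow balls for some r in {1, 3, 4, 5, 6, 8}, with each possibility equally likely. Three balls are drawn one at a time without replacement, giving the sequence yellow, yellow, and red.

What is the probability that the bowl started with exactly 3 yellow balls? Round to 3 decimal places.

0.094

For each hypothesis, P(data | H) works out to: P(data | r = 1) = (1/10)(0/9) = 0; P(data | r = 3) = (3/10)(2/9)(7/8) = 0.058333; P(data | r = 4) = (4/10)(3/9)(6/8) = 0.1; P(data | r = 5) = (5/10)(4/9)(5/8) = 0.13889; P(data | r = 6) = (6/10)(5/9)(4/8) = 0.16667; P(data | r = 8) = (8/10)(7/9)(2/8) = 0.15556.
The prior-weighted likelihoods are 1/6 · 0 = 0, 1/6 · 0.058333 = 0.0097222, 1/6 · 0.1 = 0.016667, 1/6 · 0.13889 = 0.023148, 1/6 · 0.16667 = 0.027778, 1/6 · 0.15556 = 0.025926; with total 0.10324.
Hence P(r = 3 | data) = (0.0097222) / (0.10324) = 0.09417.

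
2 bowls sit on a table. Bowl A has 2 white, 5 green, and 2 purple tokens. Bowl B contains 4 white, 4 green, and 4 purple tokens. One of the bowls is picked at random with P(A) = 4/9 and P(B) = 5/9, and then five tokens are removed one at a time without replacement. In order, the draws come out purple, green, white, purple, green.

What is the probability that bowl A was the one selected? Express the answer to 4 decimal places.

Compute the likelihood of the observed sequence for each case: P(data | bowl A) = (2/9)(5/8)(2/7)(1/6)(4/5) = 0.005291; P(data | bowl B) = (4/12)(4/11)(4/10)(3/9)(3/8) = 0.0060606.
Multiplying each by its prior: 4/9 · 0.005291 = 0.0023516, 5/9 · 0.0060606 = 0.003367; these sum to 0.0057186.
Therefore the posterior P(bowl A | data) = (0.0023516) / (0.0057186) = 0.41121.

0.4112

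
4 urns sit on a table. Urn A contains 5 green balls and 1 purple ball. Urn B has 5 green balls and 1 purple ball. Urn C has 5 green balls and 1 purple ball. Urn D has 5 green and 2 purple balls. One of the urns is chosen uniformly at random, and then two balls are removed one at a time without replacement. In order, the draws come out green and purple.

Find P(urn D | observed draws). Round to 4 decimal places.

Under each hypothesis, the probability of the observed sequence is: P(data | urn A) = (5/6)(1/5) = 1/6; P(data | urn B) = (5/6)(1/5) = 1/6; P(data | urn C) = (5/6)(1/5) = 1/6; P(data | urn D) = (5/7)(2/6) = 5/21.
Multiplying each by its prior: 1/4 · 1/6 = 1/24, 1/4 · 1/6 = 1/24, 1/4 · 1/6 = 1/24, 1/4 · 5/21 = 5/84; with total 31/168.
Hence P(urn D | data) = (5/84) / (31/168) = 10/31.

0.3226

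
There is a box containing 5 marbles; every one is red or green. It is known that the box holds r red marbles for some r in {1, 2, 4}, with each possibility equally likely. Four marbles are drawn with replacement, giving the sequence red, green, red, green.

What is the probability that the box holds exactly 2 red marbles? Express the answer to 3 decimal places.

0.529

For each hypothesis, P(data | H) works out to: P(data | r = 1) = (1/5)(4/5)(1/5)(4/5) = 0.0256; P(data | r = 2) = (2/5)(3/5)(2/5)(3/5) = 0.0576; P(data | r = 4) = (4/5)(1/5)(4/5)(1/5) = 0.0256.
Multiplying each by its prior: 1/3 · 0.0256 = 0.0085333, 1/3 · 0.0576 = 0.0192, 1/3 · 0.0256 = 0.0085333; summing to 0.036267.
So P(r = 2 | data) = (0.0192) / (0.036267) = 0.52941.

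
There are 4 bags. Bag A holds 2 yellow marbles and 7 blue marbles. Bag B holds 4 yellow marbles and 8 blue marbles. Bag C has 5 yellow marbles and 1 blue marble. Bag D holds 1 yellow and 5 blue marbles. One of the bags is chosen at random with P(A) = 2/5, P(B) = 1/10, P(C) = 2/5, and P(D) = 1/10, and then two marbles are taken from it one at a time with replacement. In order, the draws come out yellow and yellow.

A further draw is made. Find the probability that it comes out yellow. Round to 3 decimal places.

Under each hypothesis, the probability of the observed sequence is: P(data | bag A) = (2/9)(2/9) = 0.049383; P(data | bag B) = (4/12)(4/12) = 0.11111; P(data | bag C) = (5/6)(5/6) = 0.69444; P(data | bag D) = (1/6)(1/6) = 0.027778.
Weighting by the prior gives 2/5 · 0.049383 = 0.019753, 1/10 · 0.11111 = 0.011111, 2/5 · 0.69444 = 0.27778, 1/10 · 0.027778 = 0.0027778; with total 0.31142.
Normalising, the posterior is P(bag A | data) = 0.063429, P(bag B | data) = 0.035679, P(bag C | data) = 0.89197, P(bag D | data) = 0.0089197.
Averaging over the posterior, P(yellow next | data) = (2/9)(0.063429) + (1/3)(0.035679) + (5/6)(0.89197) + (1/6)(0.0089197) = 0.77079.

0.771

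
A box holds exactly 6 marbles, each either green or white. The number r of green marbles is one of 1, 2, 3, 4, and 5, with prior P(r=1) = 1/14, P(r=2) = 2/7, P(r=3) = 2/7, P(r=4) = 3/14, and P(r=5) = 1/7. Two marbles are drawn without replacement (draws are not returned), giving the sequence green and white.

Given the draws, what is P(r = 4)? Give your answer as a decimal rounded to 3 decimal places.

0.224

Under each hypothesis, the probability of the observed sequence is: P(data | r = 1) = (1/6)(5/5) = 1/6; P(data | r = 2) = (2/6)(4/5) = 4/15; P(data | r = 3) = (3/6)(3/5) = 3/10; P(data | r = 4) = (4/6)(2/5) = 4/15; P(data | r = 5) = (5/6)(1/5) = 1/6.
Multiplying each by its prior: 1/14 · 1/6 = 1/84, 2/7 · 4/15 = 8/105, 2/7 · 3/10 = 3/35, 3/14 · 4/15 = 2/35, 1/7 · 1/6 = 1/42; with total 107/420.
Hence P(r = 4 | data) = (2/35) / (107/420) = 24/107.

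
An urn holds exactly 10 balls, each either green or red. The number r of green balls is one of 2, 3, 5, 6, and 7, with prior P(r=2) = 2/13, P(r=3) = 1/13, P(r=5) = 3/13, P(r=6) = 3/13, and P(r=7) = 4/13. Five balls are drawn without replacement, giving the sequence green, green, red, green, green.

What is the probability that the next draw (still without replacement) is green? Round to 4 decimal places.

0.5022

For each hypothesis, P(data | H) works out to: P(data | r = 2) = (2/10)(1/9)(8/8)(0/7) = 0; P(data | r = 3) = (3/10)(2/9)(7/8)(1/7)(0/6) = 0; P(data | r = 5) = (5/10)(4/9)(5/8)(3/7)(2/6) = 0.019841; P(data | r = 6) = (6/10)(5/9)(4/8)(4/7)(3/6) = 0.047619; P(data | r = 7) = (7/10)(6/9)(3/8)(5/7)(4/6) = 0.083333.
The prior-weighted likelihoods are 2/13 · 0 = 0, 1/13 · 0 = 0, 3/13 · 0.019841 = 0.0045788, 3/13 · 0.047619 = 0.010989, 4/13 · 0.083333 = 0.025641; with total 0.041209.
Dividing through by the total gives posterior P(r = 2 | data) = 0, P(r = 3 | data) = 0, P(r = 5 | data) = 0.11111, P(r = 6 | data) = 0.26667, P(r = 7 | data) = 0.62222.
The predictive probability is P(green next | data) = (1/5)(0.11111) + (2/5)(0.26667) + (3/5)(0.62222) = 0.50222.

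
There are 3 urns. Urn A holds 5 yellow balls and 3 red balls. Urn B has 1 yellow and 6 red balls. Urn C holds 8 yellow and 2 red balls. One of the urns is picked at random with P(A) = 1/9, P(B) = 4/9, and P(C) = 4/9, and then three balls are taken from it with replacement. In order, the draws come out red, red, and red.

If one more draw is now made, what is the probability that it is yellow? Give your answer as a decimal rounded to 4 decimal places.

0.1607

Under each hypothesis, the probability of the observed sequence is: P(data | urn A) = (3/8)(3/8)(3/8) = 0.052734; P(data | urn B) = (6/7)(6/7)(6/7) = 0.62974; P(data | urn C) = (2/10)(2/10)(2/10) = 0.008.
The prior-weighted likelihoods are 1/9 · 0.052734 = 0.0058594, 4/9 · 0.62974 = 0.27988, 4/9 · 0.008 = 0.0035556; summing to 0.2893.
The posterior is then P(urn A | data) = 0.020254, P(urn B | data) = 0.96746, P(urn C | data) = 0.01229.
Averaging over the posterior, P(yellow next | data) = (5/8)(0.020254) + (1/7)(0.96746) + (4/5)(0.01229) = 0.1607.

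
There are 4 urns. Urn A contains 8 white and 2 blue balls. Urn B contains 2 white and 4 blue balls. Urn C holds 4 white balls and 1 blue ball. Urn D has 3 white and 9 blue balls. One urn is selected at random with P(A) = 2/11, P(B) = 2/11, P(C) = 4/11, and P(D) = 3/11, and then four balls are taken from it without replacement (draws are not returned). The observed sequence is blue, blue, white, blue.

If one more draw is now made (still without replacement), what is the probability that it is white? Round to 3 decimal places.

Under each hypothesis, the probability of the observed sequence is: P(data | urn A) = (2/10)(1/9)(8/8)(0/7) = 0; P(data | urn B) = (4/6)(3/5)(2/4)(2/3) = 0.13333; P(data | urn C) = (1/5)(0/4) = 0; P(data | urn D) = (9/12)(8/11)(3/10)(7/9) = 0.12727.
Weighting by the prior gives 2/11 · 0 = 0, 2/11 · 0.13333 = 0.024242, 4/11 · 0 = 0, 3/11 · 0.12727 = 0.034711; with total 0.058953.
The posterior is then P(urn A | data) = 0, P(urn B | data) = 0.41121, P(urn C | data) = 0, P(urn D | data) = 0.58879.
The predictive probability is P(white next | data) = (1/2)(0.41121) + (1/4)(0.58879) = 0.3528.

0.353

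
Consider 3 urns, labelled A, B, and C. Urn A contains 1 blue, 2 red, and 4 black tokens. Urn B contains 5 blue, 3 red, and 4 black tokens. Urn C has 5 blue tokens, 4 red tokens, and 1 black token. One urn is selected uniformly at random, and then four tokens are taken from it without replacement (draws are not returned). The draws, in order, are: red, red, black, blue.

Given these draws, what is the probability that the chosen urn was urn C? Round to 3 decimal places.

For each hypothesis, P(data | H) works out to: P(data | urn A) = (2/7)(1/6)(4/5)(1/4) = 0.0095238; P(data | urn B) = (3/12)(2/11)(4/10)(5/9) = 0.010101; P(data | urn C) = (4/10)(3/9)(1/8)(5/7) = 0.011905.
Weighting by the prior gives 1/3 · 0.0095238 = 0.0031746, 1/3 · 0.010101 = 0.003367, 1/3 · 0.011905 = 0.0039683; summing to 0.01051.
Therefore the posterior P(urn C | data) = (0.0039683) / (0.01051) = 0.37757.

0.378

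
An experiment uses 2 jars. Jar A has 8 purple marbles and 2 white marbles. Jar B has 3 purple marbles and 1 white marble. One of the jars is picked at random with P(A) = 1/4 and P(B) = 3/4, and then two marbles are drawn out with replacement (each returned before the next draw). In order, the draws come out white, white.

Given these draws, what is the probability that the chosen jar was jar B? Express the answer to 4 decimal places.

Compute the likelihood of the observed sequence for each case: P(data | jar A) = (2/10)(2/10) = 0.04; P(data | jar B) = (1/4)(1/4) = 0.0625.
Weighting by the prior gives 1/4 · 0.04 = 0.01, 3/4 · 0.0625 = 0.046875; these sum to 0.056875.
Therefore the posterior P(jar B | data) = (0.046875) / (0.056875) = 0.82418.

0.8242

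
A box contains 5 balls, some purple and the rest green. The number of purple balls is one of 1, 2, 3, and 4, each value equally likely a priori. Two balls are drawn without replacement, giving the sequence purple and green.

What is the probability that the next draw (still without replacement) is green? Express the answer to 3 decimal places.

0.500

Under each hypothesis, the probability of the observed sequence is: P(data | r = 1) = (1/5)(4/4) = 1/5; P(data | r = 2) = (2/5)(3/4) = 3/10; P(data | r = 3) = (3/5)(2/4) = 3/10; P(data | r = 4) = (4/5)(1/4) = 1/5.
The prior-weighted likelihoods are 1/4 · 1/5 = 1/20, 1/4 · 3/10 = 3/40, 1/4 · 3/10 = 3/40, 1/4 · 1/5 = 1/20; summing to 1/4.
Normalising, the posterior is P(r = 1 | data) = 1/5, P(r = 2 | data) = 3/10, P(r = 3 | data) = 3/10, P(r = 4 | data) = 1/5.
Averaging over the posterior, P(green next | data) = (1)(1/5) + (2/3)(3/10) + (1/3)(3/10) + (0)(1/5) = 1/2.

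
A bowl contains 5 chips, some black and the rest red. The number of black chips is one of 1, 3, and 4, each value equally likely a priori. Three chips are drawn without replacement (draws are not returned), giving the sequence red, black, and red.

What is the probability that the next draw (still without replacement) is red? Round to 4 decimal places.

The likelihood of the observed sequence under each hypothesis: P(data | r = 1) = (4/5)(1/4)(3/3) = 1/5; P(data | r = 3) = (2/5)(3/4)(1/3) = 1/10; P(data | r = 4) = (1/5)(4/4)(0/3) = 0.
Weighting by the prior gives 1/3 · 1/5 = 1/15, 1/3 · 1/10 = 1/30, 1/3 · 0 = 0; summing to 1/10.
Normalising, the posterior is P(r = 1 | data) = 2/3, P(r = 3 | data) = 1/3, P(r = 4 | data) = 0.
The predictive probability is P(red next | data) = (1)(2/3) + (0)(1/3) = 2/3.

0.6667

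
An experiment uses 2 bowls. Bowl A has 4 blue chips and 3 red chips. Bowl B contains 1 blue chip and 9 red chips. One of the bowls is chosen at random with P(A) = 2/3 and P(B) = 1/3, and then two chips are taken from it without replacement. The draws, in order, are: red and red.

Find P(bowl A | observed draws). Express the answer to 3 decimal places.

0.263

The likelihood of the observed sequence under each hypothesis: P(data | bowl A) = (3/7)(2/6) = 1/7; P(data | bowl B) = (9/10)(8/9) = 4/5.
The prior-weighted likelihoods are 2/3 · 1/7 = 2/21, 1/3 · 4/5 = 4/15; summing to 38/105.
Hence P(bowl A | data) = (2/21) / (38/105) = 5/19.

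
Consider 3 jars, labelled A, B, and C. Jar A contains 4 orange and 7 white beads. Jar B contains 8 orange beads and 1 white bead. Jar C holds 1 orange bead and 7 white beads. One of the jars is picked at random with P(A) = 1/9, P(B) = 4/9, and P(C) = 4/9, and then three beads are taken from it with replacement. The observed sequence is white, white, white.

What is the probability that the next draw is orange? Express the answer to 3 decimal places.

For each hypothesis, P(data | H) works out to: P(data | jar A) = (7/11)(7/11)(7/11) = 0.2577; P(data | jar B) = (1/9)(1/9)(1/9) = 0.0013717; P(data | jar C) = (7/8)(7/8)(7/8) = 0.66992.
Multiplying each by its prior: 1/9 · 0.2577 = 0.028633, 4/9 · 0.0013717 = 0.00060966, 4/9 · 0.66992 = 0.29774; with total 0.32699.
Normalising, the posterior is P(jar A | data) = 0.087568, P(jar B | data) = 0.0018645, P(jar C | data) = 0.91057.
Averaging over the posterior, P(orange next | data) = (4/11)(0.087568) + (8/9)(0.0018645) + (1/8)(0.91057) = 0.14732.

0.147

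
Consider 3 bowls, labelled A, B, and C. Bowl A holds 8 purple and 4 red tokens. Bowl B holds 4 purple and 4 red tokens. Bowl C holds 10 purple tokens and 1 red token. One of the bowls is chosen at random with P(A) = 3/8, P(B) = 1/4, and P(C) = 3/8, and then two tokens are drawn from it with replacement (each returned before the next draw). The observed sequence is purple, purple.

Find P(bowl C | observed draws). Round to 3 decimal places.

0.575

For each hypothesis, P(data | H) works out to: P(data | bowl A) = (8/12)(8/12) = 0.44444; P(data | bowl B) = (4/8)(4/8) = 0.25; P(data | bowl C) = (10/11)(10/11) = 0.82645.
The prior-weighted likelihoods are 3/8 · 0.44444 = 0.16667, 1/4 · 0.25 = 0.0625, 3/8 · 0.82645 = 0.30992; these sum to 0.53908.
So P(bowl C | data) = (0.30992) / (0.53908) = 0.5749.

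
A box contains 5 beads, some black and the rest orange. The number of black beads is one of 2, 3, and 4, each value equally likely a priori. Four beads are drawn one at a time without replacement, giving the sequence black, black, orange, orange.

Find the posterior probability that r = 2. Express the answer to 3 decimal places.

For each hypothesis, P(data | H) works out to: P(data | r = 2) = (2/5)(1/4)(3/3)(2/2) = 1/10; P(data | r = 3) = (3/5)(2/4)(2/3)(1/2) = 1/10; P(data | r = 4) = (4/5)(3/4)(1/3)(0/2) = 0.
Weighting by the prior gives 1/3 · 1/10 = 1/30, 1/3 · 1/10 = 1/30, 1/3 · 0 = 0; these sum to 1/15.
Therefore the posterior P(r = 2 | data) = (1/30) / (1/15) = 1/2.

0.500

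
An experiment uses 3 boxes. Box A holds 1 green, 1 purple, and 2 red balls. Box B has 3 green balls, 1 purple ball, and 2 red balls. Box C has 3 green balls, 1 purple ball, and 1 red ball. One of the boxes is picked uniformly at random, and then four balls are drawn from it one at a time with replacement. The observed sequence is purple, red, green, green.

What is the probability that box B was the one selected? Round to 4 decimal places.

The likelihood of the observed sequence under each hypothesis: P(data | box A) = (1/4)(2/4)(1/4)(1/4) = 0.0078125; P(data | box B) = (1/6)(2/6)(3/6)(3/6) = 0.013889; P(data | box C) = (1/5)(1/5)(3/5)(3/5) = 0.0144.
Multiplying each by its prior: 1/3 · 0.0078125 = 0.0026042, 1/3 · 0.013889 = 0.0046296, 1/3 · 0.0144 = 0.0048; with total 0.012034.
Hence P(box B | data) = (0.0046296) / (0.012034) = 0.38472.

0.3847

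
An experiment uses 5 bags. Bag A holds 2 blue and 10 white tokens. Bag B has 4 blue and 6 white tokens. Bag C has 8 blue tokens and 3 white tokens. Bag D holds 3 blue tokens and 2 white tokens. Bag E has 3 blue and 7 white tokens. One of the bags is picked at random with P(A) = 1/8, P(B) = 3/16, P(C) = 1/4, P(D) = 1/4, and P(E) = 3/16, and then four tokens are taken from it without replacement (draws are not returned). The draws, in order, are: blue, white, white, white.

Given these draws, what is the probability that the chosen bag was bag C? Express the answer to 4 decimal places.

0.0261

For each hypothesis, P(data | H) works out to: P(data | bag A) = (2/12)(10/11)(9/10)(8/9) = 0.12121; P(data | bag B) = (4/10)(6/9)(5/8)(4/7) = 0.095238; P(data | bag C) = (8/11)(3/10)(2/9)(1/8) = 0.0060606; P(data | bag D) = (3/5)(2/4)(1/3)(0/2) = 0; P(data | bag E) = (3/10)(7/9)(6/8)(5/7) = 0.125.
The prior-weighted likelihoods are 1/8 · 0.12121 = 0.015152, 3/16 · 0.095238 = 0.017857, 1/4 · 0.0060606 = 0.0015152, 1/4 · 0 = 0, 3/16 · 0.125 = 0.023438; with total 0.057961.
Hence P(bag C | data) = (0.0015152) / (0.057961) = 0.026141.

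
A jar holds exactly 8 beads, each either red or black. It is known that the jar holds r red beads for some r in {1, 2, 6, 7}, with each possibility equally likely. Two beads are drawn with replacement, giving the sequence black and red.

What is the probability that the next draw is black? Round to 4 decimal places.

0.5000

Compute the likelihood of the observed sequence for each case: P(data | r = 1) = (7/8)(1/8) = 7/64; P(data | r = 2) = (6/8)(2/8) = 3/16; P(data | r = 6) = (2/8)(6/8) = 3/16; P(data | r = 7) = (1/8)(7/8) = 7/64.
Multiplying each by its prior: 1/4 · 7/64 = 7/256, 1/4 · 3/16 = 3/64, 1/4 · 3/16 = 3/64, 1/4 · 7/64 = 7/256; these sum to 19/128.
The posterior is then P(r = 1 | data) = 7/38, P(r = 2 | data) = 6/19, P(r = 6 | data) = 6/19, P(r = 7 | data) = 7/38.
Averaging over the posterior, P(black next | data) = (7/8)(7/38) + (3/4)(6/19) + (1/4)(6/19) + (1/8)(7/38) = 1/2.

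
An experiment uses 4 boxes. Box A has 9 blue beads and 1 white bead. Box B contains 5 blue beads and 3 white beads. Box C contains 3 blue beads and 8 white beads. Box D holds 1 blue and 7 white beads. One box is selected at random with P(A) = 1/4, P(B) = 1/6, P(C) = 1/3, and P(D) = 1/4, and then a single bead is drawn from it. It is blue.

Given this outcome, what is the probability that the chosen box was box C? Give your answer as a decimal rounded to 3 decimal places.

0.201

The likelihood of this draw under each hypothesis: P(data | box A) = (9/10) = 0.9; P(data | box B) = (5/8) = 0.625; P(data | box C) = (3/11) = 0.27273; P(data | box D) = (1/8) = 0.125.
Multiplying each by its prior: 1/4 · 0.9 = 0.225, 1/6 · 0.625 = 0.10417, 1/3 · 0.27273 = 0.090909, 1/4 · 0.125 = 0.03125; these sum to 0.45133.
So P(box C | data) = (0.090909) / (0.45133) = 0.20143.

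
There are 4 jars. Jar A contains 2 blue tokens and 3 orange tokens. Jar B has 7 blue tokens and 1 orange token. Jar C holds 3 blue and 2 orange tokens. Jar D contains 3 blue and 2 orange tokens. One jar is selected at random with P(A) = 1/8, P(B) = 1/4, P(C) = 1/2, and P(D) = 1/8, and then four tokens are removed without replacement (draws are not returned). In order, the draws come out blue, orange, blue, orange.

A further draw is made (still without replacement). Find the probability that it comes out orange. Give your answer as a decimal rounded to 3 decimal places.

Under each hypothesis, the probability of the observed sequence is: P(data | jar A) = (2/5)(3/4)(1/3)(2/2) = 1/10; P(data | jar B) = (7/8)(1/7)(6/6)(0/5) = 0; P(data | jar C) = (3/5)(2/4)(2/3)(1/2) = 1/10; P(data | jar D) = (3/5)(2/4)(2/3)(1/2) = 1/10.
The prior-weighted likelihoods are 1/8 · 1/10 = 1/80, 1/4 · 0 = 0, 1/2 · 1/10 = 1/20, 1/8 · 1/10 = 1/80; with total 3/40.
The posterior is then P(jar A | data) = 1/6, P(jar B | data) = 0, P(jar C | data) = 2/3, P(jar D | data) = 1/6.
Averaging over the posterior, P(orange next | data) = (1)(1/6) + (0)(2/3) + (0)(1/6) = 1/6.

0.167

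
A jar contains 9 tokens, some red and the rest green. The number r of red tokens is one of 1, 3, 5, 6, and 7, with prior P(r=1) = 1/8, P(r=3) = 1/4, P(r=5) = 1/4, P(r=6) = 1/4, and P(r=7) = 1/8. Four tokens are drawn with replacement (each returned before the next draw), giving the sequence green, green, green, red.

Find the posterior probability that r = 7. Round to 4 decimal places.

Compute the likelihood of the observed sequence for each case: P(data | r = 1) = (8/9)(8/9)(8/9)(1/9) = 0.078037; P(data | r = 3) = (6/9)(6/9)(6/9)(3/9) = 0.098765; P(data | r = 5) = (4/9)(4/9)(4/9)(5/9) = 0.048773; P(data | r = 6) = (3/9)(3/9)(3/9)(6/9) = 0.024691; P(data | r = 7) = (2/9)(2/9)(2/9)(7/9) = 0.0085353.
Multiplying each by its prior: 1/8 · 0.078037 = 0.0097546, 1/4 · 0.098765 = 0.024691, 1/4 · 0.048773 = 0.012193, 1/4 · 0.024691 = 0.0061728, 1/8 · 0.0085353 = 0.0010669; summing to 0.053879.
Therefore the posterior P(r = 7 | data) = (0.0010669) / (0.053879) = 0.019802.

0.0198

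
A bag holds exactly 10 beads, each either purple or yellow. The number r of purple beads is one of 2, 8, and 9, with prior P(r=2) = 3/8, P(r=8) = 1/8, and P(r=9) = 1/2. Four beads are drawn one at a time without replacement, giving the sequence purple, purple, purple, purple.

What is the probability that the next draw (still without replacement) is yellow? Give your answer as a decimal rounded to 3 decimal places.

For each hypothesis, P(data | H) works out to: P(data | r = 2) = (2/10)(1/9)(0/8) = 0; P(data | r = 8) = (8/10)(7/9)(6/8)(5/7) = 1/3; P(data | r = 9) = (9/10)(8/9)(7/8)(6/7) = 3/5.
Multiplying each by its prior: 3/8 · 0 = 0, 1/8 · 1/3 = 1/24, 1/2 · 3/5 = 3/10; summing to 41/120.
Dividing through by the total gives posterior P(r = 2 | data) = 0, P(r = 8 | data) = 5/41, P(r = 9 | data) = 36/41.
Averaging over the posterior, P(yellow next | data) = (1/3)(5/41) + (1/6)(36/41) = 23/123.

0.187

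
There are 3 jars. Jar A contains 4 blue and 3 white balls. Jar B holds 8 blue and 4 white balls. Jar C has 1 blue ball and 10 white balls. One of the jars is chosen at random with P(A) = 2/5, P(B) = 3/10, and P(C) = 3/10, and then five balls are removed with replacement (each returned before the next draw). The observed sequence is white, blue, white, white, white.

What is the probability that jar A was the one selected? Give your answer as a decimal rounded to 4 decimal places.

Under each hypothesis, the probability of the observed sequence is: P(data | jar A) = (3/7)(4/7)(3/7)(3/7)(3/7) = 0.019278; P(data | jar B) = (4/12)(8/12)(4/12)(4/12)(4/12) = 0.0082305; P(data | jar C) = (10/11)(1/11)(10/11)(10/11)(10/11) = 0.062092.
Weighting by the prior gives 2/5 · 0.019278 = 0.0077111, 3/10 · 0.0082305 = 0.0024691, 3/10 · 0.062092 = 0.018628; these sum to 0.028808.
By Bayes' rule, P(jar A | data) = (0.0077111) / (0.028808) = 0.26767.

0.2677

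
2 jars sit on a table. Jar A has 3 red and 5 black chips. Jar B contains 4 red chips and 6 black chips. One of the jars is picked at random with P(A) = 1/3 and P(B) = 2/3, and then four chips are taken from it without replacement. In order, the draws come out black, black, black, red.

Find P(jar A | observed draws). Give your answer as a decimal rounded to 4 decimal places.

0.3600

Under each hypothesis, the probability of the observed sequence is: P(data | jar A) = (5/8)(4/7)(3/6)(3/5) = 3/28; P(data | jar B) = (6/10)(5/9)(4/8)(4/7) = 2/21.
Multiplying each by its prior: 1/3 · 3/28 = 1/28, 2/3 · 2/21 = 4/63; these sum to 25/252.
So P(jar A | data) = (1/28) / (25/252) = 9/25.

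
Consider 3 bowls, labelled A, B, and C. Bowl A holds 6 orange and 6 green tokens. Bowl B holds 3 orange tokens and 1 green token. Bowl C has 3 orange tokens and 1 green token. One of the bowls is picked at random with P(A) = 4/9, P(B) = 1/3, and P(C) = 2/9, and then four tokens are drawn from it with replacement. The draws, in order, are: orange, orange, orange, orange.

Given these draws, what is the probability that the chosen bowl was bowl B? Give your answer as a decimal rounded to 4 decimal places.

The likelihood of the observed sequence under each hypothesis: P(data | bowl A) = (6/12)(6/12)(6/12)(6/12) = 0.0625; P(data | bowl B) = (3/4)(3/4)(3/4)(3/4) = 0.31641; P(data | bowl C) = (3/4)(3/4)(3/4)(3/4) = 0.31641.
Multiplying each by its prior: 4/9 · 0.0625 = 0.027778, 1/3 · 0.31641 = 0.10547, 2/9 · 0.31641 = 0.070312; summing to 0.20356.
So P(bowl B | data) = (0.10547) / (0.20356) = 0.51812.

0.5181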